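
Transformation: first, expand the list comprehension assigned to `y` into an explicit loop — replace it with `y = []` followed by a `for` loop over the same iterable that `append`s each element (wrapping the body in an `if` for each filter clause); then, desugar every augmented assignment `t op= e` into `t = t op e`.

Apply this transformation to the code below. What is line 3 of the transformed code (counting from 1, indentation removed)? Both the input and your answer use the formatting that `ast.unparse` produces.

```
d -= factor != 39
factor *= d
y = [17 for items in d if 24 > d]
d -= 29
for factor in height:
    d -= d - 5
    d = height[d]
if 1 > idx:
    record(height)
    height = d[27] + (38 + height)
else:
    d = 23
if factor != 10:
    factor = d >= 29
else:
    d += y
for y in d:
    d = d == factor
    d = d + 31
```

Transformed code:
d = d - (factor != 39)
factor = factor * d
y = []
for items in d:
    if 24 > d:
        y.append(17)
d = d - 29
for factor in height:
    d = d - (d - 5)
    d = height[d]
if 1 > idx:
    record(height)
    height = d[27] + (38 + height)
else:
    d = 23
if factor != 10:
    factor = d >= 29
else:
    d = d + y
for y in d:
    d = d == factor
    d = d + 31

y = []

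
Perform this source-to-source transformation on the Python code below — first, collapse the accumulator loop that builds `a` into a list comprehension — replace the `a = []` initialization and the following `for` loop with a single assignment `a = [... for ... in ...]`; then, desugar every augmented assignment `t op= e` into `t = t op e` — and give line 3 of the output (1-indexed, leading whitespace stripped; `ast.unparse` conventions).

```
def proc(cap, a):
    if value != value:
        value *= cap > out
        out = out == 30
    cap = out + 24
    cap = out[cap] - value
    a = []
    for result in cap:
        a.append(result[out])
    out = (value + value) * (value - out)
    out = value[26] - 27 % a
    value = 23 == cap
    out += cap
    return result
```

value = value * (cap > out)

Transformed code:
def proc(cap, a):
    if value != value:
        value = value * (cap > out)
        out = out == 30
    cap = out + 24
    cap = out[cap] - value
    a = [result[out] for result in cap]
    out = (value + value) * (value - out)
    out = value[26] - 27 % a
    value = 23 == cap
    out = out + cap
    return result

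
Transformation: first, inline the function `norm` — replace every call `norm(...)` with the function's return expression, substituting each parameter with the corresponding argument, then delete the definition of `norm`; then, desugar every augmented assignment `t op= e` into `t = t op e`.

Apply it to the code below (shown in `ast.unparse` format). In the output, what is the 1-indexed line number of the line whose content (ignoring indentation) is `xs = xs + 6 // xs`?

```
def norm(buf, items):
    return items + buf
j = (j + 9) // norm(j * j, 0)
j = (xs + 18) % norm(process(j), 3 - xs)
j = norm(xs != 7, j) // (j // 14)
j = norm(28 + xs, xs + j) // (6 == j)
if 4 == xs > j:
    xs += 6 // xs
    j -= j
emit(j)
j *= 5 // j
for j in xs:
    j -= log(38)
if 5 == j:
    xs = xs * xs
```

Transformed code:
j = (j + 9) // (0 + j * j)
j = (xs + 18) % (3 - xs + process(j))
j = (j + (xs != 7)) // (j // 14)
j = (xs + j + (28 + xs)) // (6 == j)
if 4 == xs > j:
    xs = xs + 6 // xs
    j = j - j
emit(j)
j = j * (5 // j)
for j in xs:
    j = j - log(38)
if 5 == j:
    xs = xs * xs

6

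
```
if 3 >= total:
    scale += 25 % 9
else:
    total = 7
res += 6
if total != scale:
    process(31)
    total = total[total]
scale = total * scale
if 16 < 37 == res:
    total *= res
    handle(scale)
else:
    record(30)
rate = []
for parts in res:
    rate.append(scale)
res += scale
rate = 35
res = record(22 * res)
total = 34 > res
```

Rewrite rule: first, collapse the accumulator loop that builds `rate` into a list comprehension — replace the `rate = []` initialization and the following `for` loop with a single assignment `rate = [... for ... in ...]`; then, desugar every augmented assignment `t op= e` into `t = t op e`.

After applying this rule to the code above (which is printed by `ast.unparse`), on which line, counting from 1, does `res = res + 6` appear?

5

Transformed code:
if 3 >= total:
    scale = scale + 25 % 9
else:
    total = 7
res = res + 6
if total != scale:
    process(31)
    total = total[total]
scale = total * scale
if 16 < 37 == res:
    total = total * res
    handle(scale)
else:
    record(30)
rate = [scale for parts in res]
res = res + scale
rate = 35
res = record(22 * res)
total = 34 > res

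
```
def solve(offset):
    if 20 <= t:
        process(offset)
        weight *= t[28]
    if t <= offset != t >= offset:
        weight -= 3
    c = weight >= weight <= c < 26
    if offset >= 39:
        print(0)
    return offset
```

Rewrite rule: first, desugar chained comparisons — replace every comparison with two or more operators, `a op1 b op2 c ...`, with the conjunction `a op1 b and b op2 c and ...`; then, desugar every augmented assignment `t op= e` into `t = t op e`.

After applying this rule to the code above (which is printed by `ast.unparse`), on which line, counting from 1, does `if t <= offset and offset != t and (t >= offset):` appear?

Transformed code:
def solve(offset):
    if 20 <= t:
        process(offset)
        weight = weight * t[28]
    if t <= offset and offset != t and (t >= offset):
        weight = weight - 3
    c = weight >= weight and weight <= c and (c < 26)
    if offset >= 39:
        print(0)
    return offset

5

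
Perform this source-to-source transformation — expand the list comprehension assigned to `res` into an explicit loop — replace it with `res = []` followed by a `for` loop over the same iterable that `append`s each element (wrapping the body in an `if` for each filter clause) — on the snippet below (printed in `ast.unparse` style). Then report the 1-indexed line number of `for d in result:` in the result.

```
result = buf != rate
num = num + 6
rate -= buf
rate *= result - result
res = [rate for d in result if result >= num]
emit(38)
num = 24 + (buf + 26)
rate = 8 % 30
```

6

Transformed code:
result = buf != rate
num = num + 6
rate -= buf
rate *= result - result
res = []
for d in result:
    if result >= num:
        res.append(rate)
emit(38)
num = 24 + (buf + 26)
rate = 8 % 30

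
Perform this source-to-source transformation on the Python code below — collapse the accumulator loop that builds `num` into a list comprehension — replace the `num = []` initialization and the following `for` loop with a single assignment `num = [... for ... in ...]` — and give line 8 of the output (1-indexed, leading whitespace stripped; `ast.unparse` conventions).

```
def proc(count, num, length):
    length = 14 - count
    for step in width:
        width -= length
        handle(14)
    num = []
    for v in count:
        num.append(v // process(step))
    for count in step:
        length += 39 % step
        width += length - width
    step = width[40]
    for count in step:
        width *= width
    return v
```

length += 39 % step

Transformed code:
def proc(count, num, length):
    length = 14 - count
    for step in width:
        width -= length
        handle(14)
    num = [v // process(step) for v in count]
    for count in step:
        length += 39 % step
        width += length - width
    step = width[40]
    for count in step:
        width *= width
    return v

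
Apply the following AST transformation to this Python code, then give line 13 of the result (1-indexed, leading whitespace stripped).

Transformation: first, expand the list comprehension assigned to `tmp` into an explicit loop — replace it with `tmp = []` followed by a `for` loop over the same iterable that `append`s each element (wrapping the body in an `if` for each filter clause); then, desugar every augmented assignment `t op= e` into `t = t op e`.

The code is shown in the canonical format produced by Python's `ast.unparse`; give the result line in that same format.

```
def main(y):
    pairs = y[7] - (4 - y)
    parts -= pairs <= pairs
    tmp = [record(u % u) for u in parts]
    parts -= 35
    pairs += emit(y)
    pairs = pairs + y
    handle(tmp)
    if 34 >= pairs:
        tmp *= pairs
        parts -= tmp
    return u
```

parts = parts - tmp

Transformed code:
def main(y):
    pairs = y[7] - (4 - y)
    parts = parts - (pairs <= pairs)
    tmp = []
    for u in parts:
        tmp.append(record(u % u))
    parts = parts - 35
    pairs = pairs + emit(y)
    pairs = pairs + y
    handle(tmp)
    if 34 >= pairs:
        tmp = tmp * pairs
        parts = parts - tmp
    return u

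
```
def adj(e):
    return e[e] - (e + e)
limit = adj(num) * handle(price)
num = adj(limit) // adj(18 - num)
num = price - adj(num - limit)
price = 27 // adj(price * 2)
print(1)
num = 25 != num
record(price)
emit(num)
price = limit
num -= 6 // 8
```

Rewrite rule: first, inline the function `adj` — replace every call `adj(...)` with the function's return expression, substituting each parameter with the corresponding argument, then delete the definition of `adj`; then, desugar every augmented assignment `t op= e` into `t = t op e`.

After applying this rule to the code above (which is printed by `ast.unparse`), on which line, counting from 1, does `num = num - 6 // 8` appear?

Transformed code:
limit = (num[num] - (num + num)) * handle(price)
num = (limit[limit] - (limit + limit)) // ((18 - num)[18 - num] - (18 - num + (18 - num)))
num = price - ((num - limit)[num - limit] - (num - limit + (num - limit)))
price = 27 // ((price * 2)[price * 2] - (price * 2 + price * 2))
print(1)
num = 25 != num
record(price)
emit(num)
price = limit
num = num - 6 // 8

10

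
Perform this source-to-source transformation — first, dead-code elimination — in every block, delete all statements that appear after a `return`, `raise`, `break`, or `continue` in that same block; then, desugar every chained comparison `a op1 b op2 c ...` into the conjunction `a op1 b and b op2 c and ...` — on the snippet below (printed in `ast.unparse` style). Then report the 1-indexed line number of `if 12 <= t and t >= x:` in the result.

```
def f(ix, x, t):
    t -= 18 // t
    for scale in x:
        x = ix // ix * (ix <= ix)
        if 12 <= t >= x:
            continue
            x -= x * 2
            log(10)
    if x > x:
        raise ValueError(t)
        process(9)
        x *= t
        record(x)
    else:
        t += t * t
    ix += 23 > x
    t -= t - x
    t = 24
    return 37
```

Transformed code:
def f(ix, x, t):
    t -= 18 // t
    for scale in x:
        x = ix // ix * (ix <= ix)
        if 12 <= t and t >= x:
            continue
    if x > x:
        raise ValueError(t)
    else:
        t += t * t
    ix += 23 > x
    t -= t - x
    t = 24
    return 37

5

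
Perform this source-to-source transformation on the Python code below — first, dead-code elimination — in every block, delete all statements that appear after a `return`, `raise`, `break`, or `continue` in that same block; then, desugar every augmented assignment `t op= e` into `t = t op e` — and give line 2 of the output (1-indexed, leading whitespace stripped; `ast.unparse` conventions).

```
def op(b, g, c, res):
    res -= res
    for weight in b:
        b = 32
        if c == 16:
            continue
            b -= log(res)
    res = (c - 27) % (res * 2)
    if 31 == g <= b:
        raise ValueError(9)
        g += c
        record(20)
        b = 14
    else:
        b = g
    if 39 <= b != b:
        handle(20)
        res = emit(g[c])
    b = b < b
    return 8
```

Transformed code:
def op(b, g, c, res):
    res = res - res
    for weight in b:
        b = 32
        if c == 16:
            continue
    res = (c - 27) % (res * 2)
    if 31 == g <= b:
        raise ValueError(9)
    else:
        b = g
    if 39 <= b != b:
        handle(20)
        res = emit(g[c])
    b = b < b
    return 8

res = res - res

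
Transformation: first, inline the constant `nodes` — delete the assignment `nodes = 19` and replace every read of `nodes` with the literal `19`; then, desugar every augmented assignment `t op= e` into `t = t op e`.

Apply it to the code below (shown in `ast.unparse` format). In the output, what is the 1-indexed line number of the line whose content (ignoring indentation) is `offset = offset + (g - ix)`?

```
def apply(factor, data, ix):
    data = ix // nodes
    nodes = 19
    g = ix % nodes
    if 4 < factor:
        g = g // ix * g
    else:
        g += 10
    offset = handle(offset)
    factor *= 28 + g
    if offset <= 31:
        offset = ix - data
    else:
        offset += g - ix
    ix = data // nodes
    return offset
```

Transformed code:
def apply(factor, data, ix):
    data = ix // 19
    g = ix % 19
    if 4 < factor:
        g = g // ix * g
    else:
        g = g + 10
    offset = handle(offset)
    factor = factor * (28 + g)
    if offset <= 31:
        offset = ix - data
    else:
        offset = offset + (g - ix)
    ix = data // 19
    return offset

13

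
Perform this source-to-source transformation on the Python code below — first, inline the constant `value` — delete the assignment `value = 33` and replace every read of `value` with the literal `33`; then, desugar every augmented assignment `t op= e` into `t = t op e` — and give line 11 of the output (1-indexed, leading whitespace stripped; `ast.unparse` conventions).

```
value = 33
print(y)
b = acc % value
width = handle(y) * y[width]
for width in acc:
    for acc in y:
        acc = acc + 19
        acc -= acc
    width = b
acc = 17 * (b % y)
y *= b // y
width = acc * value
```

Transformed code:
print(y)
b = acc % 33
width = handle(y) * y[width]
for width in acc:
    for acc in y:
        acc = acc + 19
        acc = acc - acc
    width = b
acc = 17 * (b % y)
y = y * (b // y)
width = acc * 33

width = acc * 33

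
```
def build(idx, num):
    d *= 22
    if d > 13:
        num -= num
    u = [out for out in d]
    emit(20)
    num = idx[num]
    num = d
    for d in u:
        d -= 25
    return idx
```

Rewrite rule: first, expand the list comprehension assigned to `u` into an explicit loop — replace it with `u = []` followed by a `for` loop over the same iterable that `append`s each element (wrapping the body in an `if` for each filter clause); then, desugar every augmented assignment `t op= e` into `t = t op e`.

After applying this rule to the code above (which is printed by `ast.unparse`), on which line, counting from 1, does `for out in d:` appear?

Transformed code:
def build(idx, num):
    d = d * 22
    if d > 13:
        num = num - num
    u = []
    for out in d:
        u.append(out)
    emit(20)
    num = idx[num]
    num = d
    for d in u:
        d = d - 25
    return idx

6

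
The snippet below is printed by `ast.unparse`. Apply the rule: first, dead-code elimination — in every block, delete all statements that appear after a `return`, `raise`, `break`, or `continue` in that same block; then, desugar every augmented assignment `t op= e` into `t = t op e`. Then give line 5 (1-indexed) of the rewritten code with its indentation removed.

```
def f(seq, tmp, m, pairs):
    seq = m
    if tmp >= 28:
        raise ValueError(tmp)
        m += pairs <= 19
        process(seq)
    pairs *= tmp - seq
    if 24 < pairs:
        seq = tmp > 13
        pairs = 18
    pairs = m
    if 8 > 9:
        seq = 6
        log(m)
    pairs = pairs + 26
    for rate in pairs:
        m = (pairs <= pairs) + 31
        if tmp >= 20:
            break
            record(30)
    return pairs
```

Transformed code:
def f(seq, tmp, m, pairs):
    seq = m
    if tmp >= 28:
        raise ValueError(tmp)
    pairs = pairs * (tmp - seq)
    if 24 < pairs:
        seq = tmp > 13
        pairs = 18
    pairs = m
    if 8 > 9:
        seq = 6
        log(m)
    pairs = pairs + 26
    for rate in pairs:
        m = (pairs <= pairs) + 31
        if tmp >= 20:
            break
    return pairs

pairs = pairs * (tmp - seq)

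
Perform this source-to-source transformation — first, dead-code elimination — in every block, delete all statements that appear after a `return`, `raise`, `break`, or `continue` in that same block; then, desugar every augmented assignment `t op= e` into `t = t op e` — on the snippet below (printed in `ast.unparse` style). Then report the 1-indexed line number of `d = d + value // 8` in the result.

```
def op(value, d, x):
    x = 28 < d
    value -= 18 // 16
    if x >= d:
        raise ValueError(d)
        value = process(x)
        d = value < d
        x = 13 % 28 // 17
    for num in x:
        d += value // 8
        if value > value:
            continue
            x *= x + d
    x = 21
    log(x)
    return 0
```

7

Transformed code:
def op(value, d, x):
    x = 28 < d
    value = value - 18 // 16
    if x >= d:
        raise ValueError(d)
    for num in x:
        d = d + value // 8
        if value > value:
            continue
    x = 21
    log(x)
    return 0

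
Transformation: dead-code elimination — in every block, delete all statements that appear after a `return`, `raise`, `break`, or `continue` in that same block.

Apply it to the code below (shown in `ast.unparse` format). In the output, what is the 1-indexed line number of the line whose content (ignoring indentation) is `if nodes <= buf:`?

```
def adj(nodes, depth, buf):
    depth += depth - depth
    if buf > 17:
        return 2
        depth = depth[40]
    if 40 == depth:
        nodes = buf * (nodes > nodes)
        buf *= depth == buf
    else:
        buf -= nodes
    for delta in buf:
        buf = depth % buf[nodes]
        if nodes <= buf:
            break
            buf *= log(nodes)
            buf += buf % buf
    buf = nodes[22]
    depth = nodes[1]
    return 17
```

12

Transformed code:
def adj(nodes, depth, buf):
    depth += depth - depth
    if buf > 17:
        return 2
    if 40 == depth:
        nodes = buf * (nodes > nodes)
        buf *= depth == buf
    else:
        buf -= nodes
    for delta in buf:
        buf = depth % buf[nodes]
        if nodes <= buf:
            break
    buf = nodes[22]
    depth = nodes[1]
    return 17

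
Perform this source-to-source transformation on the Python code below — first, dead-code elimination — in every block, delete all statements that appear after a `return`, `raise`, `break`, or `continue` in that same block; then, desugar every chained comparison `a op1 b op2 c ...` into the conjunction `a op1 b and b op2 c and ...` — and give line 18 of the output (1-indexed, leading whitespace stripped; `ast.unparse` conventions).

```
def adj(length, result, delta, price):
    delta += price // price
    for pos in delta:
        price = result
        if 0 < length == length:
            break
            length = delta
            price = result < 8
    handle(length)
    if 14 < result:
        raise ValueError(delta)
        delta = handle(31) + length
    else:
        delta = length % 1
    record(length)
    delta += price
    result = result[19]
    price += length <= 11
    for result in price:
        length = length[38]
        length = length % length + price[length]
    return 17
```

Transformed code:
def adj(length, result, delta, price):
    delta += price // price
    for pos in delta:
        price = result
        if 0 < length and length == length:
            break
    handle(length)
    if 14 < result:
        raise ValueError(delta)
    else:
        delta = length % 1
    record(length)
    delta += price
    result = result[19]
    price += length <= 11
    for result in price:
        length = length[38]
        length = length % length + price[length]
    return 17

length = length % length + price[length]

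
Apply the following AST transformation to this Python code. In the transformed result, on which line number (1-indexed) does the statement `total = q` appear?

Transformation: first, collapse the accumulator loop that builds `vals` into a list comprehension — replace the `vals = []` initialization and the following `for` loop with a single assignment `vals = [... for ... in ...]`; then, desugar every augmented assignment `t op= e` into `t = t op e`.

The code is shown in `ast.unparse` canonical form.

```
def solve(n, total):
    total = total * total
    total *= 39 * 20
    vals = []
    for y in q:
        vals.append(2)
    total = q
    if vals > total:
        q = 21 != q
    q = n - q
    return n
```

Transformed code:
def solve(n, total):
    total = total * total
    total = total * (39 * 20)
    vals = [2 for y in q]
    total = q
    if vals > total:
        q = 21 != q
    q = n - q
    return n

5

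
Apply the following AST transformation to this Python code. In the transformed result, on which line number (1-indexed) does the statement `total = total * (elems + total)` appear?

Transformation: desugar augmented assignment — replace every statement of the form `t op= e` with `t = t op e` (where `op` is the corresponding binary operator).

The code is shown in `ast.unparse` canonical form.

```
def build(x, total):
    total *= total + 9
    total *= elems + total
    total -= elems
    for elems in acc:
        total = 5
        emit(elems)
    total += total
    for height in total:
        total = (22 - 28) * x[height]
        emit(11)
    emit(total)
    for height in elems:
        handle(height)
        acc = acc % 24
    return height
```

3

Transformed code:
def build(x, total):
    total = total * (total + 9)
    total = total * (elems + total)
    total = total - elems
    for elems in acc:
        total = 5
        emit(elems)
    total = total + total
    for height in total:
        total = (22 - 28) * x[height]
        emit(11)
    emit(total)
    for height in elems:
        handle(height)
        acc = acc % 24
    return height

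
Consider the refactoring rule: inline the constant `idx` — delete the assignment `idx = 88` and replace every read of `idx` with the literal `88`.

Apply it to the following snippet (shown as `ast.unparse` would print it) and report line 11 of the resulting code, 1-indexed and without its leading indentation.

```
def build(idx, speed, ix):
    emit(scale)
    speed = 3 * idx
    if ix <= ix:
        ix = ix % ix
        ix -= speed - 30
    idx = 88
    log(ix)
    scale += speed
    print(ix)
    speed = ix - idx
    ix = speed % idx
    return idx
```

Transformed code:
def build(idx, speed, ix):
    emit(scale)
    speed = 3 * 88
    if ix <= ix:
        ix = ix % ix
        ix -= speed - 30
    log(ix)
    scale += speed
    print(ix)
    speed = ix - 88
    ix = speed % 88
    return 88

ix = speed % 88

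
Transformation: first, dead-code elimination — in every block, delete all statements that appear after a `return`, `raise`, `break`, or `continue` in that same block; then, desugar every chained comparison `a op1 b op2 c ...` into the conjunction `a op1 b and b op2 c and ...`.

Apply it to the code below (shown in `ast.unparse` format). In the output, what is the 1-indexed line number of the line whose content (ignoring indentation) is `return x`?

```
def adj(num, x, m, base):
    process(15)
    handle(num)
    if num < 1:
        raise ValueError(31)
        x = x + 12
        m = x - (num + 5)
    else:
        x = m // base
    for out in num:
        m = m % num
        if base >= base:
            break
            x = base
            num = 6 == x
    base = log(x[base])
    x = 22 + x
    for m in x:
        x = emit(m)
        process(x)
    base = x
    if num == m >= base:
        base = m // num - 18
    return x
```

20

Transformed code:
def adj(num, x, m, base):
    process(15)
    handle(num)
    if num < 1:
        raise ValueError(31)
    else:
        x = m // base
    for out in num:
        m = m % num
        if base >= base:
            break
    base = log(x[base])
    x = 22 + x
    for m in x:
        x = emit(m)
        process(x)
    base = x
    if num == m and m >= base:
        base = m // num - 18
    return x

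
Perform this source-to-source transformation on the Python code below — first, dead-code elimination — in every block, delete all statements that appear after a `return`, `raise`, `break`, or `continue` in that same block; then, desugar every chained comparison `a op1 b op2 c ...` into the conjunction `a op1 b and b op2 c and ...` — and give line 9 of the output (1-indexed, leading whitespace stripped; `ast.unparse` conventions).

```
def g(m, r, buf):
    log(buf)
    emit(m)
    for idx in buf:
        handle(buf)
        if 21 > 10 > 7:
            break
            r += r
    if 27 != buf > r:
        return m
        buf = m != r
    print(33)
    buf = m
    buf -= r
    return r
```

return m

Transformed code:
def g(m, r, buf):
    log(buf)
    emit(m)
    for idx in buf:
        handle(buf)
        if 21 > 10 and 10 > 7:
            break
    if 27 != buf and buf > r:
        return m
    print(33)
    buf = m
    buf -= r
    return r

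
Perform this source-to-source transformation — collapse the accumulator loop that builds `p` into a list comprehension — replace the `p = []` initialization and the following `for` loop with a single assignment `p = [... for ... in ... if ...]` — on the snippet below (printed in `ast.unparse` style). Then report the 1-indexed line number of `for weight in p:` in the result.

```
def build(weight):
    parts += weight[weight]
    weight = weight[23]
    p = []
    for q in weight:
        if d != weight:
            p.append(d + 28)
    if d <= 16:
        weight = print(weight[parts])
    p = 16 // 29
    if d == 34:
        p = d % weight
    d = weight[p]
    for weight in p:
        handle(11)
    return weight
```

Transformed code:
def build(weight):
    parts += weight[weight]
    weight = weight[23]
    p = [d + 28 for q in weight if d != weight]
    if d <= 16:
        weight = print(weight[parts])
    p = 16 // 29
    if d == 34:
        p = d % weight
    d = weight[p]
    for weight in p:
        handle(11)
    return weight

11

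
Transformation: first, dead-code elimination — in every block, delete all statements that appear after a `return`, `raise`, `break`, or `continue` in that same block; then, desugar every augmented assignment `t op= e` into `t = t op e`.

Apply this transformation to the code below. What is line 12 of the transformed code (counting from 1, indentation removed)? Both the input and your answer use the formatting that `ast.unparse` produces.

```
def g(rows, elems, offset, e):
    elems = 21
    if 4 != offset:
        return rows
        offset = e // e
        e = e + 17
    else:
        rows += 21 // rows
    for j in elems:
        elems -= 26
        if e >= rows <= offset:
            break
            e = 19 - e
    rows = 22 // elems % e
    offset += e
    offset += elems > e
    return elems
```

offset = offset + e

Transformed code:
def g(rows, elems, offset, e):
    elems = 21
    if 4 != offset:
        return rows
    else:
        rows = rows + 21 // rows
    for j in elems:
        elems = elems - 26
        if e >= rows <= offset:
            break
    rows = 22 // elems % e
    offset = offset + e
    offset = offset + (elems > e)
    return elems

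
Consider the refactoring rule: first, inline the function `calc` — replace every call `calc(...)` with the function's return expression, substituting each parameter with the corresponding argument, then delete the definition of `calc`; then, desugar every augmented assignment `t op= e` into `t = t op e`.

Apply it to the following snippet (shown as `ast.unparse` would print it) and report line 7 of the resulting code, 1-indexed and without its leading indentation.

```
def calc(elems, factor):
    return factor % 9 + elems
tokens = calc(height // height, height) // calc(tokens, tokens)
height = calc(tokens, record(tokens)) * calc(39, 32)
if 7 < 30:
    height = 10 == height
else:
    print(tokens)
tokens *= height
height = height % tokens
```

tokens = tokens * height

Transformed code:
tokens = (height % 9 + height // height) // (tokens % 9 + tokens)
height = (record(tokens) % 9 + tokens) * (32 % 9 + 39)
if 7 < 30:
    height = 10 == height
else:
    print(tokens)
tokens = tokens * height
height = height % tokens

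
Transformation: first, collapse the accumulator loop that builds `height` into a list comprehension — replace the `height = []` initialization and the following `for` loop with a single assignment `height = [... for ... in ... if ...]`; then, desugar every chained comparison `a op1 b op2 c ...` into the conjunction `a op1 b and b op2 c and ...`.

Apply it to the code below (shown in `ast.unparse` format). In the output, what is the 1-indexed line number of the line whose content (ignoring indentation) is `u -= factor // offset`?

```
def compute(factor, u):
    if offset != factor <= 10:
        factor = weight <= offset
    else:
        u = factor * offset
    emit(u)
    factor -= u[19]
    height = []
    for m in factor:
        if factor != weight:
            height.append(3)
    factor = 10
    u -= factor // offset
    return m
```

Transformed code:
def compute(factor, u):
    if offset != factor and factor <= 10:
        factor = weight <= offset
    else:
        u = factor * offset
    emit(u)
    factor -= u[19]
    height = [3 for m in factor if factor != weight]
    factor = 10
    u -= factor // offset
    return m

10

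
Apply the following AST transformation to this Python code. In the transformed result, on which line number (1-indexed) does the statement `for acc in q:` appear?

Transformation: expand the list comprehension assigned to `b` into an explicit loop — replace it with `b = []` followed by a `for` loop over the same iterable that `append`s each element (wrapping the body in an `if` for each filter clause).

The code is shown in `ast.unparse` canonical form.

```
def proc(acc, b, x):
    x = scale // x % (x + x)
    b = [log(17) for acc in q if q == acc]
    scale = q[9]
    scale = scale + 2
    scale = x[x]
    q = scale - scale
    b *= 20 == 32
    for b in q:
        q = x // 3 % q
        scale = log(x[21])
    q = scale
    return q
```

Transformed code:
def proc(acc, b, x):
    x = scale // x % (x + x)
    b = []
    for acc in q:
        if q == acc:
            b.append(log(17))
    scale = q[9]
    scale = scale + 2
    scale = x[x]
    q = scale - scale
    b *= 20 == 32
    for b in q:
        q = x // 3 % q
        scale = log(x[21])
    q = scale
    return q

4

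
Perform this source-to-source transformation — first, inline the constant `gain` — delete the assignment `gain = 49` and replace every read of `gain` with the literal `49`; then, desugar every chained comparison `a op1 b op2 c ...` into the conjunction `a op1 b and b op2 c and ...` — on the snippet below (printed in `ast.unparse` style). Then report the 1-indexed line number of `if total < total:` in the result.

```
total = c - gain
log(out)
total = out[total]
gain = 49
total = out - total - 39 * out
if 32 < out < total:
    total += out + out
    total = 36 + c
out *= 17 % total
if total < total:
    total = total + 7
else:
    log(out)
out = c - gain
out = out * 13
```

Transformed code:
total = c - 49
log(out)
total = out[total]
total = out - total - 39 * out
if 32 < out and out < total:
    total += out + out
    total = 36 + c
out *= 17 % total
if total < total:
    total = total + 7
else:
    log(out)
out = c - 49
out = out * 13

9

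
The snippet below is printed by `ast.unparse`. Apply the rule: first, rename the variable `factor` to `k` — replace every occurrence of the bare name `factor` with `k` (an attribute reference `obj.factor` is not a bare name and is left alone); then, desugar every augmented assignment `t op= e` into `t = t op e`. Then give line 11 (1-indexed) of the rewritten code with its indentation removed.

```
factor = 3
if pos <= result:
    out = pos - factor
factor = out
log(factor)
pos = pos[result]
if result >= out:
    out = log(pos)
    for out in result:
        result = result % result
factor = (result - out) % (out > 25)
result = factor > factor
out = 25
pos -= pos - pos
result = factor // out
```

k = (result - out) % (out > 25)

Transformed code:
k = 3
if pos <= result:
    out = pos - k
k = out
log(k)
pos = pos[result]
if result >= out:
    out = log(pos)
    for out in result:
        result = result % result
k = (result - out) % (out > 25)
result = k > k
out = 25
pos = pos - (pos - pos)
result = k // out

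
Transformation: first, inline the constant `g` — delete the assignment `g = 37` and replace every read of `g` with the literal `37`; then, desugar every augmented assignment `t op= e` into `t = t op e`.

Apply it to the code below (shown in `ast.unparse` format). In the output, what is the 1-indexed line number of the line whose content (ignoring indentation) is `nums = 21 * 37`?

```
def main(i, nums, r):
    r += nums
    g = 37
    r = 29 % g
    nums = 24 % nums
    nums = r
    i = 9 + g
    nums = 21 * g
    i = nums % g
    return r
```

Transformed code:
def main(i, nums, r):
    r = r + nums
    r = 29 % 37
    nums = 24 % nums
    nums = r
    i = 9 + 37
    nums = 21 * 37
    i = nums % 37
    return r

7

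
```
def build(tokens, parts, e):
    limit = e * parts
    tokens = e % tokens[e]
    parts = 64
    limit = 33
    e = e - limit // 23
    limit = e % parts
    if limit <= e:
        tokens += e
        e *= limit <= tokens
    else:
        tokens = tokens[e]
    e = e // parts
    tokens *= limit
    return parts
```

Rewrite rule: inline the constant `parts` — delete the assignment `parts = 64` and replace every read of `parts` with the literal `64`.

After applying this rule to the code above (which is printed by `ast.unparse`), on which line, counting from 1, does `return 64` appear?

14

Transformed code:
def build(tokens, parts, e):
    limit = e * 64
    tokens = e % tokens[e]
    limit = 33
    e = e - limit // 23
    limit = e % 64
    if limit <= e:
        tokens += e
        e *= limit <= tokens
    else:
        tokens = tokens[e]
    e = e // 64
    tokens *= limit
    return 64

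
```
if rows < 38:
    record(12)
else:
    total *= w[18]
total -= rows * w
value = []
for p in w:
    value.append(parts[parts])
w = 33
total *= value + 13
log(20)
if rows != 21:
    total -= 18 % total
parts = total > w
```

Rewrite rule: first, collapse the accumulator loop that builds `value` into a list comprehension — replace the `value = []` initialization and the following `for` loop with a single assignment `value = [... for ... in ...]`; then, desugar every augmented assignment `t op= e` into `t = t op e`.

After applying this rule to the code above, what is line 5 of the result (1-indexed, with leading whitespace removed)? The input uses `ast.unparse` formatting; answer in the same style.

Transformed code:
if rows < 38:
    record(12)
else:
    total = total * w[18]
total = total - rows * w
value = [parts[parts] for p in w]
w = 33
total = total * (value + 13)
log(20)
if rows != 21:
    total = total - 18 % total
parts = total > w

total = total - rows * w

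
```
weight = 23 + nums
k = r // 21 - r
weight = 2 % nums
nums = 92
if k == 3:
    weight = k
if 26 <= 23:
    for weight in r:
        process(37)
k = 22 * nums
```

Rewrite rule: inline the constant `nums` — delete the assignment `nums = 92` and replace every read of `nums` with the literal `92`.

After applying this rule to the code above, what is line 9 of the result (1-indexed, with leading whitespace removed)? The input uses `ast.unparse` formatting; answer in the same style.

k = 22 * 92

Transformed code:
weight = 23 + 92
k = r // 21 - r
weight = 2 % 92
if k == 3:
    weight = k
if 26 <= 23:
    for weight in r:
        process(37)
k = 22 * 92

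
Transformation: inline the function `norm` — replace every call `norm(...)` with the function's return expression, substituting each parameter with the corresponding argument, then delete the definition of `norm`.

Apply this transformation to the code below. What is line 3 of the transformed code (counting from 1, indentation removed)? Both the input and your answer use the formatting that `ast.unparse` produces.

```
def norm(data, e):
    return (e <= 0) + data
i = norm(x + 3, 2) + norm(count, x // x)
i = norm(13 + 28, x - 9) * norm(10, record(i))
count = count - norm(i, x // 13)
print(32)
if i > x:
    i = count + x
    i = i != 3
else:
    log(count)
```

count = count - ((x // 13 <= 0) + i)

Transformed code:
i = (2 <= 0) + (x + 3) + ((x // x <= 0) + count)
i = ((x - 9 <= 0) + (13 + 28)) * ((record(i) <= 0) + 10)
count = count - ((x // 13 <= 0) + i)
print(32)
if i > x:
    i = count + x
    i = i != 3
else:
    log(count)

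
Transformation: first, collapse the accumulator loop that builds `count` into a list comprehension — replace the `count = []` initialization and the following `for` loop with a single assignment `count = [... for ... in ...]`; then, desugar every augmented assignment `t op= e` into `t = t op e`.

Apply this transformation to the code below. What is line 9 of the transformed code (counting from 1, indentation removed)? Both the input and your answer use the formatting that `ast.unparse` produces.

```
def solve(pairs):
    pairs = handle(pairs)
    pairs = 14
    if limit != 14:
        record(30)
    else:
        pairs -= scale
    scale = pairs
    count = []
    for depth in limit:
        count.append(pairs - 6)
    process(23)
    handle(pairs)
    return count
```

Transformed code:
def solve(pairs):
    pairs = handle(pairs)
    pairs = 14
    if limit != 14:
        record(30)
    else:
        pairs = pairs - scale
    scale = pairs
    count = [pairs - 6 for depth in limit]
    process(23)
    handle(pairs)
    return count

count = [pairs - 6 for depth in limit]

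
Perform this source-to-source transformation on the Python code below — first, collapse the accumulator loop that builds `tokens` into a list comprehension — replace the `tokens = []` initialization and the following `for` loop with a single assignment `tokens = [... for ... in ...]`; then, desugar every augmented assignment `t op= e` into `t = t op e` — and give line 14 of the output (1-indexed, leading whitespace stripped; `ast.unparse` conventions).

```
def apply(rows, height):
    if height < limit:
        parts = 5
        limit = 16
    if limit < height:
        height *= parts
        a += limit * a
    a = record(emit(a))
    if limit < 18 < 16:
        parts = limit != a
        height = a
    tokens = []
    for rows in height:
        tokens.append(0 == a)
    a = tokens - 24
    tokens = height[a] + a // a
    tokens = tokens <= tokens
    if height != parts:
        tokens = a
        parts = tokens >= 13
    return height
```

tokens = height[a] + a // a

Transformed code:
def apply(rows, height):
    if height < limit:
        parts = 5
        limit = 16
    if limit < height:
        height = height * parts
        a = a + limit * a
    a = record(emit(a))
    if limit < 18 < 16:
        parts = limit != a
        height = a
    tokens = [0 == a for rows in height]
    a = tokens - 24
    tokens = height[a] + a // a
    tokens = tokens <= tokens
    if height != parts:
        tokens = a
        parts = tokens >= 13
    return height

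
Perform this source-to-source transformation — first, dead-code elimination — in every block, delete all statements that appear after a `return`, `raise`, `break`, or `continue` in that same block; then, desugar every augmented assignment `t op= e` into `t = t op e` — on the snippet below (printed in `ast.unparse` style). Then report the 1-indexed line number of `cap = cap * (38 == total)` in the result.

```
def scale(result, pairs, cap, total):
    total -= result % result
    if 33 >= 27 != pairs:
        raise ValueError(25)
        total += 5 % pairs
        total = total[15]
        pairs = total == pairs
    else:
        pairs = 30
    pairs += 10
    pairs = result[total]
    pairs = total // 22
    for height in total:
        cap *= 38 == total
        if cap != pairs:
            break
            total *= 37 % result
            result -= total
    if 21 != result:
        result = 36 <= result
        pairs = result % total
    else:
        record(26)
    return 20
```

11

Transformed code:
def scale(result, pairs, cap, total):
    total = total - result % result
    if 33 >= 27 != pairs:
        raise ValueError(25)
    else:
        pairs = 30
    pairs = pairs + 10
    pairs = result[total]
    pairs = total // 22
    for height in total:
        cap = cap * (38 == total)
        if cap != pairs:
            break
    if 21 != result:
        result = 36 <= result
        pairs = result % total
    else:
        record(26)
    return 20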